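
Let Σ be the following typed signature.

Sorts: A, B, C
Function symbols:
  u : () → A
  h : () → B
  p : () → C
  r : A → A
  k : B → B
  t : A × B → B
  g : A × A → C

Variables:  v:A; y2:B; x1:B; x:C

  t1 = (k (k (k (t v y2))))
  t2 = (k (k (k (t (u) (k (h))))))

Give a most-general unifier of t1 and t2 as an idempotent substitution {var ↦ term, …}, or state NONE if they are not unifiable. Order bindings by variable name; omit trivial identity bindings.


{v ↦ (u), y2 ↦ (k (h))}


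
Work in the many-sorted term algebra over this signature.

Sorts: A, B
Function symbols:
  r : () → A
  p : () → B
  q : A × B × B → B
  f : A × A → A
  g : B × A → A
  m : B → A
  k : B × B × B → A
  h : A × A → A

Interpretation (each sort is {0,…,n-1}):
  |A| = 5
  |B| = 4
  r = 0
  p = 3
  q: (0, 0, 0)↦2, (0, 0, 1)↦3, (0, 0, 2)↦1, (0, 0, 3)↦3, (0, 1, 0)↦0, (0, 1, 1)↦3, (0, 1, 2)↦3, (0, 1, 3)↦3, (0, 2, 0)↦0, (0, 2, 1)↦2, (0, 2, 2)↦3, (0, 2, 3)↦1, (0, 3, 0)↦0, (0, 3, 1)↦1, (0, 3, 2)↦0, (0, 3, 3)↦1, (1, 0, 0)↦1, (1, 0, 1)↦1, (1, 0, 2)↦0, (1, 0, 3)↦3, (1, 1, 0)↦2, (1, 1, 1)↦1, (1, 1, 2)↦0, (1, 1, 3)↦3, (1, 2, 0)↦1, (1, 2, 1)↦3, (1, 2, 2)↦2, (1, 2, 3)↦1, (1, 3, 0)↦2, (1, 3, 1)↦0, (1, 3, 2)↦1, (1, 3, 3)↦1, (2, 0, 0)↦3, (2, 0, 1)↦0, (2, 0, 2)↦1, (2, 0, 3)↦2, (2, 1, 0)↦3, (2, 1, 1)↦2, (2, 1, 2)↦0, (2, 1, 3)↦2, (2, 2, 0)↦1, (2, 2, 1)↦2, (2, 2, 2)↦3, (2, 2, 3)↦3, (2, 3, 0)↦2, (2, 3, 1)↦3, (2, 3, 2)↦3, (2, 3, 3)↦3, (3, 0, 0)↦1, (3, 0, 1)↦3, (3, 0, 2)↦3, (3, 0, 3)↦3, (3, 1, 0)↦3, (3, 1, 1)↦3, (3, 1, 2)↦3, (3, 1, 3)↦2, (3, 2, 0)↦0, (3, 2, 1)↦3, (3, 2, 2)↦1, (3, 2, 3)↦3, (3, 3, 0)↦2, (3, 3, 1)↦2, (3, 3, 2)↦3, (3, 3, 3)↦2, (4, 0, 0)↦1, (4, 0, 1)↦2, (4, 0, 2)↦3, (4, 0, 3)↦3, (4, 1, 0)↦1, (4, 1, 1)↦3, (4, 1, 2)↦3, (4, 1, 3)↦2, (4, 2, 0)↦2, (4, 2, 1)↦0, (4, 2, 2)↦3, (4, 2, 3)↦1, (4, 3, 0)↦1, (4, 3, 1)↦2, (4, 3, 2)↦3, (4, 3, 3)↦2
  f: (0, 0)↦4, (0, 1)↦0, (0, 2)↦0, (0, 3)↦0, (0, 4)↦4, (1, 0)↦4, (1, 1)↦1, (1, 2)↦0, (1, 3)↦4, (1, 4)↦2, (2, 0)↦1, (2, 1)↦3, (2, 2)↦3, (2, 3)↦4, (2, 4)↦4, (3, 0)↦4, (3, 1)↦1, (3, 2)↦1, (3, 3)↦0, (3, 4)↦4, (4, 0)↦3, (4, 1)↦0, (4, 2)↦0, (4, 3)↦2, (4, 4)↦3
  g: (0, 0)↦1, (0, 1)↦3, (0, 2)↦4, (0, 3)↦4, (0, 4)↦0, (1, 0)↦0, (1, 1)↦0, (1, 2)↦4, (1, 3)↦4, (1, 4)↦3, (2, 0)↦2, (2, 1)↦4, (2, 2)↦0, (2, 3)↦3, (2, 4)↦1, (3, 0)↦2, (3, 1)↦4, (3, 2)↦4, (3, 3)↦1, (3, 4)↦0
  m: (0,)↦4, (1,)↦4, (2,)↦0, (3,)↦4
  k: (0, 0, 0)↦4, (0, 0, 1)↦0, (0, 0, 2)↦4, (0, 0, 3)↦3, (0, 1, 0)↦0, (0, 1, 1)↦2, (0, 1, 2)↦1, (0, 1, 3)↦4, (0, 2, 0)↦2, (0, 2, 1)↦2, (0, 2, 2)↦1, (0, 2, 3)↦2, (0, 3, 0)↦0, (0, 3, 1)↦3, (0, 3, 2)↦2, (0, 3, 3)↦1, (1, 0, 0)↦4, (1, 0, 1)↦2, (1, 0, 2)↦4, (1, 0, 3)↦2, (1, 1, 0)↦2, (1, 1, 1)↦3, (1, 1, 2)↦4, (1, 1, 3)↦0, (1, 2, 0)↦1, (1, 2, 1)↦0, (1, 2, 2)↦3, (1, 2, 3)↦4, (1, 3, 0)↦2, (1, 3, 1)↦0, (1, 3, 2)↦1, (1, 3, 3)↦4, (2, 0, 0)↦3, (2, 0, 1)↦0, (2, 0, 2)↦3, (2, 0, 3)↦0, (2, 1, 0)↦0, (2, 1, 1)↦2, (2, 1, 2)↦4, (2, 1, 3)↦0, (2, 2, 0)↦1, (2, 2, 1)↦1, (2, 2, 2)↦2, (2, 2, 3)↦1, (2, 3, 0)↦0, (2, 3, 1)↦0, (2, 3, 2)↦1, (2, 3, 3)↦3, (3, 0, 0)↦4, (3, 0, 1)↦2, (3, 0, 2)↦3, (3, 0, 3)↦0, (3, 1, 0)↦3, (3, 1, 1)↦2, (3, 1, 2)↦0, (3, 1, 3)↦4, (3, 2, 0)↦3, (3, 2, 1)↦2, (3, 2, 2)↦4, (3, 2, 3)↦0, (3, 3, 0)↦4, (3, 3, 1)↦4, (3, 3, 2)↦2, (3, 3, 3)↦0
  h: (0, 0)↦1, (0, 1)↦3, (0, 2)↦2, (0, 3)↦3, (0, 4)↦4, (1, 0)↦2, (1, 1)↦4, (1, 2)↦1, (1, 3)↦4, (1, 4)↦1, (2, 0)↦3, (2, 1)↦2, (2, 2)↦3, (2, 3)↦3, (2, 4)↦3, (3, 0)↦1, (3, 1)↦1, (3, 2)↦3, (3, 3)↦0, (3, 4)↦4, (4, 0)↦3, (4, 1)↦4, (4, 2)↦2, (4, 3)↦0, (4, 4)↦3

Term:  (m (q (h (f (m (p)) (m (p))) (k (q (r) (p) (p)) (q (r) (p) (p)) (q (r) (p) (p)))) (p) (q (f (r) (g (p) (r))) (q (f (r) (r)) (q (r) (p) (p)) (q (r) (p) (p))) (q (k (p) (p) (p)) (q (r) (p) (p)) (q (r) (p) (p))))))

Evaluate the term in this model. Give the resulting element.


  p = 3
  (m (p)) = m(3,) = 4
  p = 3
  (m (p)) = m(3,) = 4
  (f (m (p)) (m (p))) = f(4, 4) = 3
  r = 0
  p = 3
  p = 3
  (q (r) (p) (p)) = q(0, 3, 3) = 1
  r = 0
  p = 3
  p = 3
  (q (r) (p) (p)) = q(0, 3, 3) = 1
  r = 0
  p = 3
  p = 3
  (q (r) (p) (p)) = q(0, 3, 3) = 1
  (k (q (r) (p) (p)) (q (r) (p) (p)) (q (r) (p) (p))) = k(1, 1, 1) = 3
  (h (f (m (p)) (m (p))) (k (q (r) (p) (p)) (q (r) (p) (p)) (q (r) (p) (p)))) = h(3, 3) = 0
  p = 3
  r = 0
  p = 3
  r = 0
  (g (p) (r)) = g(3, 0) = 2
  (f (r) (g (p) (r))) = f(0, 2) = 0
  r = 0
  r = 0
  (f (r) (r)) = f(0, 0) = 4
  r = 0
  p = 3
  p = 3
  (q (r) (p) (p)) = q(0, 3, 3) = 1
  r = 0
  p = 3
  p = 3
  (q (r) (p) (p)) = q(0, 3, 3) = 1
  (q (f (r) (r)) (q (r) (p) (p)) (q (r) (p) (p))) = q(4, 1, 1) = 3
  p = 3
  p = 3
  p = 3
  (k (p) (p) (p)) = k(3, 3, 3) = 0
  r = 0
  p = 3
  p = 3
  (q (r) (p) (p)) = q(0, 3, 3) = 1
  r = 0
  p = 3
  p = 3
  (q (r) (p) (p)) = q(0, 3, 3) = 1
  (q (k (p) (p) (p)) (q (r) (p) (p)) (q (r) (p) (p))) = q(0, 1, 1) = 3
  (q (f (r) (g (p) (r))) (q (f (r) (r)) (q (r) (p) (p)) (q (r) (p) (p))) (q (k (p) (p) (p)) (q (r) (p) (p)) (q (r) (p) (p)))) = q(0, 3, 3) = 1
  (q (h (f (m (p)) (m (p))) (k (q (r) (p) (p)) (q (r) (p) (p)) (q (r) (p) (p)))) (p) (q (f (r) (g (p) (r))) (q (f (r) (r)) (q (r) (p) (p)) (q (r) (p) (p))) (q (k (p) (p) (p)) (q (r) (p) (p)) (q (r) (p) (p))))) = q(0, 3, 1) = 1
  (m (q (h (f (m (p)) (m (p))) (k (q (r) (p) (p)) (q (r) (p) (p)) (q (r) (p) (p)))) (p) (q (f (r) (g (p) (r))) (q (f (r) (r)) (q (r) (p) (p)) (q (r) (p) (p))) (q (k (p) (p) (p)) (q (r) (p) (p)) (q (r) (p) (p)))))) = m(1,) = 4

value = 4


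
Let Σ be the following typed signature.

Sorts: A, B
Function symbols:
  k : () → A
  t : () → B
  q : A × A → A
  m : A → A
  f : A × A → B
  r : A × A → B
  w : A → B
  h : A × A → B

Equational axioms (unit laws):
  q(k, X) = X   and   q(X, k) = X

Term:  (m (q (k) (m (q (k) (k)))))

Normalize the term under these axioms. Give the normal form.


normal form = (m (m (k)))

1. (m (q (k) (m (q (k) (k)))))  →  (m (m (q (k) (k))))
2. (m (m (q (k) (k))))  →  (m (m (k)))


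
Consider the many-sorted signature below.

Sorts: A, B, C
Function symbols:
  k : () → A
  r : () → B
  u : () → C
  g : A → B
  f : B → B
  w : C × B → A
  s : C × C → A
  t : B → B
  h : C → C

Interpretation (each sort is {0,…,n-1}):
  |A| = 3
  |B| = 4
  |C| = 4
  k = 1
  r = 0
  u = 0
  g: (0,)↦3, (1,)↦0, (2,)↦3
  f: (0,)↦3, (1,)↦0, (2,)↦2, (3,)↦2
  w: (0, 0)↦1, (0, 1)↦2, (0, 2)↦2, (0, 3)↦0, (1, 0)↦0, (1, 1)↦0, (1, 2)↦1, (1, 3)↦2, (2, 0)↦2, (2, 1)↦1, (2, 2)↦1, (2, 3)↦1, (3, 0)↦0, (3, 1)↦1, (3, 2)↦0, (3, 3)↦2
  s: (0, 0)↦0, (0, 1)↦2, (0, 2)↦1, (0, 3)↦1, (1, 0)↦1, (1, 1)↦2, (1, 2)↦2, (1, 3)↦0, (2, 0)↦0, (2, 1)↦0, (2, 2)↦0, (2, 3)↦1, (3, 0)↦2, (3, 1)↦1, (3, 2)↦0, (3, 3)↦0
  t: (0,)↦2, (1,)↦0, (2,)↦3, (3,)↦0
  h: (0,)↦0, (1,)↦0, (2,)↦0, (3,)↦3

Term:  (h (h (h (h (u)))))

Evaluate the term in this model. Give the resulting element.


value = 0

  u = 0
  (h (u)) = h(0,) = 0
  (h (h (u))) = h(0,) = 0
  (h (h (h (u)))) = h(0,) = 0
  (h (h (h (h (u))))) = h(0,) = 0


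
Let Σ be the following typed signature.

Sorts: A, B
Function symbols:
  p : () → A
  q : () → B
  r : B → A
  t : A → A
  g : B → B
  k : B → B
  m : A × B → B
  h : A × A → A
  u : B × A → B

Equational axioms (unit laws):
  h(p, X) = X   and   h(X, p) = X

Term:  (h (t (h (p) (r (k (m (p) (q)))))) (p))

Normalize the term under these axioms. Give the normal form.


normal form = (t (r (k (m (p) (q)))))

1. (h (t (h (p) (r (k (m (p) (q)))))) (p))  →  (t (h (p) (r (k (m (p) (q))))))
2. (t (h (p) (r (k (m (p) (q))))))  →  (t (r (k (m (p) (q)))))


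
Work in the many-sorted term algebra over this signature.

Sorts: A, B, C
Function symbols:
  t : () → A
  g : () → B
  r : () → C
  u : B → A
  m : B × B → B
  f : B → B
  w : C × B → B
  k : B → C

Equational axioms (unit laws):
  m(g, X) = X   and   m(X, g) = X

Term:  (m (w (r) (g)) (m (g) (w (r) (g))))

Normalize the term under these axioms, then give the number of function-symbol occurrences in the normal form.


size = 7

1. (m (w (r) (g)) (m (g) (w (r) (g))))  →  (m (w (r) (g)) (w (r) (g)))
normal form: (m (w (r) (g)) (w (r) (g)))


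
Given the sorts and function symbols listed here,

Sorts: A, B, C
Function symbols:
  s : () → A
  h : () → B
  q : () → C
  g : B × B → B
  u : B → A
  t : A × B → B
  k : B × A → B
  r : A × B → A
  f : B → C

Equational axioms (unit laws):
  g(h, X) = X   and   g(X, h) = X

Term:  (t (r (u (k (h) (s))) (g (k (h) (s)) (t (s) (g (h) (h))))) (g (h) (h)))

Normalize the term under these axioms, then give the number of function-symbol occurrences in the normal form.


1. (t (r (u (k (h) (s))) (g (k (h) (s)) (t (s) (g (h) (h))))) (g (h) (h)))  →  (t (r (u (k (h) (s))) (g (k (h) (s)) (t (s) (h)))) (g (h) (h)))
2. (t (r (u (k (h) (s))) (g (k (h) (s)) (t (s) (h)))) (g (h) (h)))  →  (t (r (u (k (h) (s))) (g (k (h) (s)) (t (s) (h)))) (h))
normal form: (t (r (u (k (h) (s))) (g (k (h) (s)) (t (s) (h)))) (h))

size = 14


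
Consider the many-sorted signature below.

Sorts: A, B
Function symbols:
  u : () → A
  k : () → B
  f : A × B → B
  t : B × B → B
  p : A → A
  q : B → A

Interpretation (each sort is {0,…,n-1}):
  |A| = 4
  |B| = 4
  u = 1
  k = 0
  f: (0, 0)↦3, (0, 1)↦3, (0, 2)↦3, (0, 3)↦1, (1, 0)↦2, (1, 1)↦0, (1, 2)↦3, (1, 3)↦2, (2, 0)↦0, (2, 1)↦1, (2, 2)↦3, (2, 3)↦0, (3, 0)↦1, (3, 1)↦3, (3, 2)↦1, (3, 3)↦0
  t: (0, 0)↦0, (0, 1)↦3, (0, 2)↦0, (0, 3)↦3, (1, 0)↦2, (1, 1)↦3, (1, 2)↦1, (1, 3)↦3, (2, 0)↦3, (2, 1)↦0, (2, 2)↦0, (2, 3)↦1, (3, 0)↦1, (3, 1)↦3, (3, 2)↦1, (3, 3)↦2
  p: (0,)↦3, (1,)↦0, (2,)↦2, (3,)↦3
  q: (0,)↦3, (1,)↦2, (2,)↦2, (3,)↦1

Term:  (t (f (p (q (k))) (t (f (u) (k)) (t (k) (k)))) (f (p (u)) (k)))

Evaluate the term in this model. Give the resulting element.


  k = 0
  (q (k)) = q(0,) = 3
  (p (q (k))) = p(3,) = 3
  u = 1
  k = 0
  (f (u) (k)) = f(1, 0) = 2
  k = 0
  k = 0
  (t (k) (k)) = t(0, 0) = 0
  (t (f (u) (k)) (t (k) (k))) = t(2, 0) = 3
  (f (p (q (k))) (t (f (u) (k)) (t (k) (k)))) = f(3, 3) = 0
  u = 1
  (p (u)) = p(1,) = 0
  k = 0
  (f (p (u)) (k)) = f(0, 0) = 3
  (t (f (p (q (k))) (t (f (u) (k)) (t (k) (k)))) (f (p (u)) (k))) = t(0, 3) = 3

value = 3


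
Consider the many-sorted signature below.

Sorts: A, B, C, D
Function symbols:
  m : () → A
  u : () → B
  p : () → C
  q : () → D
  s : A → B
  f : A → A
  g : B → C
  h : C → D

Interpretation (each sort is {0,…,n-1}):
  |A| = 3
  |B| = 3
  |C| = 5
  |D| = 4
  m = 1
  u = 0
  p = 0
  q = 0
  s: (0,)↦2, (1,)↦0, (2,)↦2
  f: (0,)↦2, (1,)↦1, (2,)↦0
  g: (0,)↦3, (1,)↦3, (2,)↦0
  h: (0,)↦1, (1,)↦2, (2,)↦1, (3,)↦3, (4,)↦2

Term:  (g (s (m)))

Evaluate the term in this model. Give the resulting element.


  m = 1
  (s (m)) = s(1,) = 0
  (g (s (m))) = g(0,) = 3

value = 3


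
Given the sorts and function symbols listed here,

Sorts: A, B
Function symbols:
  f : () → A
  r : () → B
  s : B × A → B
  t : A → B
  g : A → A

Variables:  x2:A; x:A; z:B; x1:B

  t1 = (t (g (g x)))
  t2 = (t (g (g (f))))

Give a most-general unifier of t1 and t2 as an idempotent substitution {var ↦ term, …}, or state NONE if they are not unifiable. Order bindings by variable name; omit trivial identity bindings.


{x ↦ (f)}


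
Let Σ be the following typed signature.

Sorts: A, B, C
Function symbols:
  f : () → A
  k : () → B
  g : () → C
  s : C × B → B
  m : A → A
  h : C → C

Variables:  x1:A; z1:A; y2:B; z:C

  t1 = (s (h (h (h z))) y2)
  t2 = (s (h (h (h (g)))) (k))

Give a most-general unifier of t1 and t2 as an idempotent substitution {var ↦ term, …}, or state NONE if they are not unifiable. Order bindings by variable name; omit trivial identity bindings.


{y2 ↦ (k), z ↦ (g)}


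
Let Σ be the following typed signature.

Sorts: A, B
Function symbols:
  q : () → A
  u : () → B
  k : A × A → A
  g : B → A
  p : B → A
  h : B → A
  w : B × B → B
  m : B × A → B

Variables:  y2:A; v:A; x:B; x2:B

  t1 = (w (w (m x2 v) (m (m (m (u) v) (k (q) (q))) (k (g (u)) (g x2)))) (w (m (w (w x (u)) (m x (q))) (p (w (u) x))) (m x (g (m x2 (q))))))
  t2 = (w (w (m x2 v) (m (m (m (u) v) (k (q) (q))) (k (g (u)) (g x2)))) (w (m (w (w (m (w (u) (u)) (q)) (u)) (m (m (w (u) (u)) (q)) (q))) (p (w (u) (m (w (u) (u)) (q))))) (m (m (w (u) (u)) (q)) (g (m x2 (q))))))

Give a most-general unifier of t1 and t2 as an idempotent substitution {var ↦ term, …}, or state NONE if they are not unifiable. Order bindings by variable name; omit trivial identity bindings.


{x ↦ (m (w (u) (u)) (q))}


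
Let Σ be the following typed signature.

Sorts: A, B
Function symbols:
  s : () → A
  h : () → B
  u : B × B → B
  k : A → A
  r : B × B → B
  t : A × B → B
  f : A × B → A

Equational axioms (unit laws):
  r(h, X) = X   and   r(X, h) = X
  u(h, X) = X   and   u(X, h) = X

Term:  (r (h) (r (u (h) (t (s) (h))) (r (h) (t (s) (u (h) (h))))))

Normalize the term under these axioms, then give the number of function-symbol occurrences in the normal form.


size = 7

1. (r (h) (r (u (h) (t (s) (h))) (r (h) (t (s) (u (h) (h))))))  →  (r (u (h) (t (s) (h))) (r (h) (t (s) (u (h) (h)))))
2. (r (u (h) (t (s) (h))) (r (h) (t (s) (u (h) (h)))))  →  (r (t (s) (h)) (r (h) (t (s) (u (h) (h)))))
3. (r (t (s) (h)) (r (h) (t (s) (u (h) (h)))))  →  (r (t (s) (h)) (t (s) (u (h) (h))))
4. (r (t (s) (h)) (t (s) (u (h) (h))))  →  (r (t (s) (h)) (t (s) (h)))
normal form: (r (t (s) (h)) (t (s) (h)))


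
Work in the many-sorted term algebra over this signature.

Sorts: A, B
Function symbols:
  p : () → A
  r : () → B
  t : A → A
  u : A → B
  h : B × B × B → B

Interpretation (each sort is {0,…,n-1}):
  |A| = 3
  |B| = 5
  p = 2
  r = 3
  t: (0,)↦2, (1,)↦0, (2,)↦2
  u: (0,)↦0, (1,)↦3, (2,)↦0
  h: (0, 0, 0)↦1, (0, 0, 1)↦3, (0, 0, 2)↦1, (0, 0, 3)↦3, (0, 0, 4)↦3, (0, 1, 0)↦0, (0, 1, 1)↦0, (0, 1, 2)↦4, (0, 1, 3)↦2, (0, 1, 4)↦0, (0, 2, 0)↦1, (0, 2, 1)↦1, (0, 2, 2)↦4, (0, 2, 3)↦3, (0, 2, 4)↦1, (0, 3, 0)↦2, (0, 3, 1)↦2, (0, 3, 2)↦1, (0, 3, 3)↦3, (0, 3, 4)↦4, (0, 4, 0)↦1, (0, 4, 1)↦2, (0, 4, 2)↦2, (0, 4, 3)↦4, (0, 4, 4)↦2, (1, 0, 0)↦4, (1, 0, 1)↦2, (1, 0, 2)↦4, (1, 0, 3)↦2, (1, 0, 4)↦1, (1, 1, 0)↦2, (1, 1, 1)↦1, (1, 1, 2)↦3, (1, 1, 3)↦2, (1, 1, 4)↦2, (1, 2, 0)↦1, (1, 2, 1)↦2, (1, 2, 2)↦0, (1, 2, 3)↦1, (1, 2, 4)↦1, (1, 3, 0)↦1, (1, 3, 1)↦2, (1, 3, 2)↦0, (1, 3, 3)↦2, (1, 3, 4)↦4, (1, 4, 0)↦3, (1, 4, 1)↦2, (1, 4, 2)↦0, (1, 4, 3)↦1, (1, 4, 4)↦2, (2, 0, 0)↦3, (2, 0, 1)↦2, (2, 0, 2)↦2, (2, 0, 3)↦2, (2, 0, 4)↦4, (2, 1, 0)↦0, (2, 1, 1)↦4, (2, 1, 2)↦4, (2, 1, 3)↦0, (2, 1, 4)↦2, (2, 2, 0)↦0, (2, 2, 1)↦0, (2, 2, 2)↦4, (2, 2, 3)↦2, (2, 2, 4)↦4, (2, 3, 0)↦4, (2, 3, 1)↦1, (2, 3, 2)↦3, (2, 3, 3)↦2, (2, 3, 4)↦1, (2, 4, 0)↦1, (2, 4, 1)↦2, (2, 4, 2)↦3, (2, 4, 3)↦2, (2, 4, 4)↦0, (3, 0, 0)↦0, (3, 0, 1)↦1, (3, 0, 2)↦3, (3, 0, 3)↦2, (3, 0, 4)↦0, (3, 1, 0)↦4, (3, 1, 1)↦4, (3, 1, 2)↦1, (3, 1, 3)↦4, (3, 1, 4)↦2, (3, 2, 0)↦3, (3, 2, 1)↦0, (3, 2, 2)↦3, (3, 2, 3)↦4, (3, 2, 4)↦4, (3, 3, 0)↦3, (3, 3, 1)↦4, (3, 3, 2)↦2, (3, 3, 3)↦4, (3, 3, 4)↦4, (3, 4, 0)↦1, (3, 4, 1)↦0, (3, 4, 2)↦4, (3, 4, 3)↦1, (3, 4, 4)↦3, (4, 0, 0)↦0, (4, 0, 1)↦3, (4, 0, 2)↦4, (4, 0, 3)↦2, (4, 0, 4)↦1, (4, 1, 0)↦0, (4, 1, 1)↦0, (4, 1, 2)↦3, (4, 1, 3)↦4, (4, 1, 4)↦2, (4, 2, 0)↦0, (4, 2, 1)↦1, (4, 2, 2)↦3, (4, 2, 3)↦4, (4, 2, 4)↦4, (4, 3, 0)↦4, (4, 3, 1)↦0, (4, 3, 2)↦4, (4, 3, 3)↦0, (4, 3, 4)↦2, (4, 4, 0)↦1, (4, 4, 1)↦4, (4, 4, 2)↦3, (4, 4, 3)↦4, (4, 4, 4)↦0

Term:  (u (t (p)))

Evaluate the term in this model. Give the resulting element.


  p = 2
  (t (p)) = t(2,) = 2
  (u (t (p))) = u(2,) = 0

value = 0


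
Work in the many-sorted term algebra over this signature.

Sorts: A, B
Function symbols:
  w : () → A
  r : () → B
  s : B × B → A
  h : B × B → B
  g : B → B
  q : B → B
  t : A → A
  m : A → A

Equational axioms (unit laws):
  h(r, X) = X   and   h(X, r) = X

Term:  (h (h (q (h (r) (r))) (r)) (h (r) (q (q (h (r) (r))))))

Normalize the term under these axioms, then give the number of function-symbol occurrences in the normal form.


1. (h (h (q (h (r) (r))) (r)) (h (r) (q (q (h (r) (r))))))  →  (h (q (h (r) (r))) (h (r) (q (q (h (r) (r))))))
2. (h (q (h (r) (r))) (h (r) (q (q (h (r) (r))))))  →  (h (q (r)) (h (r) (q (q (h (r) (r))))))
3. (h (q (r)) (h (r) (q (q (h (r) (r))))))  →  (h (q (r)) (q (q (h (r) (r)))))
4. (h (q (r)) (q (q (h (r) (r)))))  →  (h (q (r)) (q (q (r))))
normal form: (h (q (r)) (q (q (r))))

size = 6


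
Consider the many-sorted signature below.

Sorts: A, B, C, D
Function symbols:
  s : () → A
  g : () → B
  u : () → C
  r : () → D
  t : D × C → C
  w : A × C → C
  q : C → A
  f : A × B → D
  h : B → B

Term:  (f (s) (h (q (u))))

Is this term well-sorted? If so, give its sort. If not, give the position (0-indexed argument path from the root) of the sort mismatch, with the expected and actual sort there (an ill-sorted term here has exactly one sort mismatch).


ill-sorted at position [1, 0]: expected B, got A

  (s) : A
      (u) : C
    (q (u)) : A
  (h (q (u))) : ✗ arg 0 at [1, 0] has sort A, expected B


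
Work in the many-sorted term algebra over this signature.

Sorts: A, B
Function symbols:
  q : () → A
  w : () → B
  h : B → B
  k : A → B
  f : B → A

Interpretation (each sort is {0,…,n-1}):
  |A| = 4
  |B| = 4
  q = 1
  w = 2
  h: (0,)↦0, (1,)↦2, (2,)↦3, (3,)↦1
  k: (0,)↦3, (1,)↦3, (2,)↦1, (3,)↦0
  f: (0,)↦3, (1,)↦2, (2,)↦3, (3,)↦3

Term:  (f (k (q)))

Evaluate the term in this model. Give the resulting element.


value = 3

  q = 1
  (k (q)) = k(1,) = 3
  (f (k (q))) = f(3,) = 3


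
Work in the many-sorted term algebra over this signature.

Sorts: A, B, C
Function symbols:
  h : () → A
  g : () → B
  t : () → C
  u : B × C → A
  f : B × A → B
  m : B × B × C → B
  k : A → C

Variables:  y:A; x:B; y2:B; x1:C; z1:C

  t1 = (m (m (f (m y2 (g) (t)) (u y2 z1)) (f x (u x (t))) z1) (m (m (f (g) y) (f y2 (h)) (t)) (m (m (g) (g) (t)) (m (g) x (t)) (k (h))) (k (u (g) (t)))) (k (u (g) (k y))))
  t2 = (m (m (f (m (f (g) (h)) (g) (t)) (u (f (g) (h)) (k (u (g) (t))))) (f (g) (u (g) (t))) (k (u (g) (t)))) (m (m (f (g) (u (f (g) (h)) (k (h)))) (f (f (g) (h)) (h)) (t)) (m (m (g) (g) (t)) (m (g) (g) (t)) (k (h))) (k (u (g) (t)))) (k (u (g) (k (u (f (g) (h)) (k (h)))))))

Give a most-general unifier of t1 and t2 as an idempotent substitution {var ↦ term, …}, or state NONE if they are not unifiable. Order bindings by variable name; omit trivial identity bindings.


{x ↦ (g), y ↦ (u (f (g) (h)) (k (h))), y2 ↦ (f (g) (h)), z1 ↦ (k (u (g) (t)))}


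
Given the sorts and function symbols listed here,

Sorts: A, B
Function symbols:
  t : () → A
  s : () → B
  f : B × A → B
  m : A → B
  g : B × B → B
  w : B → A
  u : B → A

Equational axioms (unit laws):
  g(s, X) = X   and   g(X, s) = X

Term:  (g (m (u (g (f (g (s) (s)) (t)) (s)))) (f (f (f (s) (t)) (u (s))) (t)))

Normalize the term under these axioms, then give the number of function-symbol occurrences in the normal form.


size = 14

1. (g (m (u (g (f (g (s) (s)) (t)) (s)))) (f (f (f (s) (t)) (u (s))) (t)))  →  (g (m (u (f (g (s) (s)) (t)))) (f (f (f (s) (t)) (u (s))) (t)))
2. (g (m (u (f (g (s) (s)) (t)))) (f (f (f (s) (t)) (u (s))) (t)))  →  (g (m (u (f (s) (t)))) (f (f (f (s) (t)) (u (s))) (t)))
normal form: (g (m (u (f (s) (t)))) (f (f (f (s) (t)) (u (s))) (t)))


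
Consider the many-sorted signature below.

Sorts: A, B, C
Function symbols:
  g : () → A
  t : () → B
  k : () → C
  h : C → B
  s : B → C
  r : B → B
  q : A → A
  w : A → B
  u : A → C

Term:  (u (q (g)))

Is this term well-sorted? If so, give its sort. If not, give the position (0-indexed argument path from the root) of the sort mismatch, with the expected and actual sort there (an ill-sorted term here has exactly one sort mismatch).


    (g) : A
  (q (g)) : A
(u (q (g))) : C

well-sorted; sort = C


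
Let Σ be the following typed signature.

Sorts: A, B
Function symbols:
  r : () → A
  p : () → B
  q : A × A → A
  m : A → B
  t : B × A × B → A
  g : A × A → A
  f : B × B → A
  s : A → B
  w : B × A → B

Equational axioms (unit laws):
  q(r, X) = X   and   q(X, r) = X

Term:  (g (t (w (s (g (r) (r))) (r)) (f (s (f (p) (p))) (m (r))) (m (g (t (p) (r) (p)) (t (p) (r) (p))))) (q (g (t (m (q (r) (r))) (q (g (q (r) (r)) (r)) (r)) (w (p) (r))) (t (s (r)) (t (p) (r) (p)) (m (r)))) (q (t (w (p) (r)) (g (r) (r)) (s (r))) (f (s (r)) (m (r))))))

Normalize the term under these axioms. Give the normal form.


normal form = (g (t (w (s (g (r) (r))) (r)) (f (s (f (p) (p))) (m (r))) (m (g (t (p) (r) (p)) (t (p) (r) (p))))) (q (g (t (m (r)) (g (r) (r)) (w (p) (r))) (t (s (r)) (t (p) (r) (p)) (m (r)))) (q (t (w (p) (r)) (g (r) (r)) (s (r))) (f (s (r)) (m (r))))))

1. (g (t (w (s (g (r) (r))) (r)) (f (s (f (p) (p))) (m (r))) (m (g (t (p) (r) (p)) (t (p) (r) (p))))) (q (g (t (m (q (r) (r))) (q (g (q (r) (r)) (r)) (r)) (w (p) (r))) (t (s (r)) (t (p) (r) (p)) (m (r)))) (q (t (w (p) (r)) (g (r) (r)) (s (r))) (f (s (r)) (m (r))))))  →  (g (t (w (s (g (r) (r))) (r)) (f (s (f (p) (p))) (m (r))) (m (g (t (p) (r) (p)) (t (p) (r) (p))))) (q (g (t (m (r)) (q (g (q (r) (r)) (r)) (r)) (w (p) (r))) (t (s (r)) (t (p) (r) (p)) (m (r)))) (q (t (w (p) (r)) (g (r) (r)) (s (r))) (f (s (r)) (m (r))))))
2. (g (t (w (s (g (r) (r))) (r)) (f (s (f (p) (p))) (m (r))) (m (g (t (p) (r) (p)) (t (p) (r) (p))))) (q (g (t (m (r)) (q (g (q (r) (r)) (r)) (r)) (w (p) (r))) (t (s (r)) (t (p) (r) (p)) (m (r)))) (q (t (w (p) (r)) (g (r) (r)) (s (r))) (f (s (r)) (m (r))))))  →  (g (t (w (s (g (r) (r))) (r)) (f (s (f (p) (p))) (m (r))) (m (g (t (p) (r) (p)) (t (p) (r) (p))))) (q (g (t (m (r)) (g (q (r) (r)) (r)) (w (p) (r))) (t (s (r)) (t (p) (r) (p)) (m (r)))) (q (t (w (p) (r)) (g (r) (r)) (s (r))) (f (s (r)) (m (r))))))
3. (g (t (w (s (g (r) (r))) (r)) (f (s (f (p) (p))) (m (r))) (m (g (t (p) (r) (p)) (t (p) (r) (p))))) (q (g (t (m (r)) (g (q (r) (r)) (r)) (w (p) (r))) (t (s (r)) (t (p) (r) (p)) (m (r)))) (q (t (w (p) (r)) (g (r) (r)) (s (r))) (f (s (r)) (m (r))))))  →  (g (t (w (s (g (r) (r))) (r)) (f (s (f (p) (p))) (m (r))) (m (g (t (p) (r) (p)) (t (p) (r) (p))))) (q (g (t (m (r)) (g (r) (r)) (w (p) (r))) (t (s (r)) (t (p) (r) (p)) (m (r)))) (q (t (w (p) (r)) (g (r) (r)) (s (r))) (f (s (r)) (m (r))))))


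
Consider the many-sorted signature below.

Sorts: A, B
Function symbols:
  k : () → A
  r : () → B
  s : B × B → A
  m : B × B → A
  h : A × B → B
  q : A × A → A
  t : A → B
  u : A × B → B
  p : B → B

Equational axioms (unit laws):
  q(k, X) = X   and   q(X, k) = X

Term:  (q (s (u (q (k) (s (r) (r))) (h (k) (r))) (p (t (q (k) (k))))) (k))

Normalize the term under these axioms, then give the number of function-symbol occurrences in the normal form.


size = 11

1. (q (s (u (q (k) (s (r) (r))) (h (k) (r))) (p (t (q (k) (k))))) (k))  →  (s (u (q (k) (s (r) (r))) (h (k) (r))) (p (t (q (k) (k)))))
2. (s (u (q (k) (s (r) (r))) (h (k) (r))) (p (t (q (k) (k)))))  →  (s (u (s (r) (r)) (h (k) (r))) (p (t (q (k) (k)))))
3. (s (u (s (r) (r)) (h (k) (r))) (p (t (q (k) (k)))))  →  (s (u (s (r) (r)) (h (k) (r))) (p (t (k))))
normal form: (s (u (s (r) (r)) (h (k) (r))) (p (t (k))))


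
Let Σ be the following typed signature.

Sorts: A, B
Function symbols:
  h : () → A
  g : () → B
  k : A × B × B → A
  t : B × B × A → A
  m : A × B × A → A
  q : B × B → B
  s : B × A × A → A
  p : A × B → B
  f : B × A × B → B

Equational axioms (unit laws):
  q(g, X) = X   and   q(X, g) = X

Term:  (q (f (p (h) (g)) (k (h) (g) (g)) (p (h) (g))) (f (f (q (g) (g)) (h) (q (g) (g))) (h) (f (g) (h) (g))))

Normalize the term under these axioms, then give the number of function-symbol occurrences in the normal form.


1. (q (f (p (h) (g)) (k (h) (g) (g)) (p (h) (g))) (f (f (q (g) (g)) (h) (q (g) (g))) (h) (f (g) (h) (g))))  →  (q (f (p (h) (g)) (k (h) (g) (g)) (p (h) (g))) (f (f (g) (h) (q (g) (g))) (h) (f (g) (h) (g))))
2. (q (f (p (h) (g)) (k (h) (g) (g)) (p (h) (g))) (f (f (g) (h) (q (g) (g))) (h) (f (g) (h) (g))))  →  (q (f (p (h) (g)) (k (h) (g) (g)) (p (h) (g))) (f (f (g) (h) (g)) (h) (f (g) (h) (g))))
normal form: (q (f (p (h) (g)) (k (h) (g) (g)) (p (h) (g))) (f (f (g) (h) (g)) (h) (f (g) (h) (g))))

size = 22


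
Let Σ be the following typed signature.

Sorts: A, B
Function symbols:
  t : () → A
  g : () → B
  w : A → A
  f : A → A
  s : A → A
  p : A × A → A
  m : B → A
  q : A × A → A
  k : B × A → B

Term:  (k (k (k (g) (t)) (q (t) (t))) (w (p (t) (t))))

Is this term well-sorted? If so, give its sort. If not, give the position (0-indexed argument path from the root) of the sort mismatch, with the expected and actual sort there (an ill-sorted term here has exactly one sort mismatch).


      (g) : B
      (t) : A
    (k (g) (t)) : B
      (t) : A
      (t) : A
    (q (t) (t)) : A
  (k (k (g) (t)) (q (t) (t))) : B
      (t) : A
      (t) : A
    (p (t) (t)) : A
  (w (p (t) (t))) : A
(k (k (k (g) (t)) (q (t) (t))) (w (p (t) (t)))) : B

well-sorted; sort = B


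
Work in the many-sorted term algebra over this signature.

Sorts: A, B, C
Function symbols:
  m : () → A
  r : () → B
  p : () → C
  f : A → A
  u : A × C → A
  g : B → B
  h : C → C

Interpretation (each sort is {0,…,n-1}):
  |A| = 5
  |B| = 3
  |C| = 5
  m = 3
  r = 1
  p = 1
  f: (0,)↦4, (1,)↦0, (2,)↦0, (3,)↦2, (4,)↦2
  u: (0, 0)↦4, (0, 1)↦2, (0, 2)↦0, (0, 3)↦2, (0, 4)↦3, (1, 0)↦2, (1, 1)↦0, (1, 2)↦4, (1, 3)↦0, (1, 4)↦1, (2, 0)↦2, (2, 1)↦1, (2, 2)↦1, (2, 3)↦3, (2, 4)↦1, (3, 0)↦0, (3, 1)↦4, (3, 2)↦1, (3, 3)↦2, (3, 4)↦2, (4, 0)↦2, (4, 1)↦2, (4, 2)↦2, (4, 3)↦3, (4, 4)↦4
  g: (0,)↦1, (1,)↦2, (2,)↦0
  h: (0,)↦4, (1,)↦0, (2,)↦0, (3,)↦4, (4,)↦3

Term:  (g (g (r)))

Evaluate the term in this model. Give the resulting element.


  r = 1
  (g (r)) = g(1,) = 2
  (g (g (r))) = g(2,) = 0

value = 0


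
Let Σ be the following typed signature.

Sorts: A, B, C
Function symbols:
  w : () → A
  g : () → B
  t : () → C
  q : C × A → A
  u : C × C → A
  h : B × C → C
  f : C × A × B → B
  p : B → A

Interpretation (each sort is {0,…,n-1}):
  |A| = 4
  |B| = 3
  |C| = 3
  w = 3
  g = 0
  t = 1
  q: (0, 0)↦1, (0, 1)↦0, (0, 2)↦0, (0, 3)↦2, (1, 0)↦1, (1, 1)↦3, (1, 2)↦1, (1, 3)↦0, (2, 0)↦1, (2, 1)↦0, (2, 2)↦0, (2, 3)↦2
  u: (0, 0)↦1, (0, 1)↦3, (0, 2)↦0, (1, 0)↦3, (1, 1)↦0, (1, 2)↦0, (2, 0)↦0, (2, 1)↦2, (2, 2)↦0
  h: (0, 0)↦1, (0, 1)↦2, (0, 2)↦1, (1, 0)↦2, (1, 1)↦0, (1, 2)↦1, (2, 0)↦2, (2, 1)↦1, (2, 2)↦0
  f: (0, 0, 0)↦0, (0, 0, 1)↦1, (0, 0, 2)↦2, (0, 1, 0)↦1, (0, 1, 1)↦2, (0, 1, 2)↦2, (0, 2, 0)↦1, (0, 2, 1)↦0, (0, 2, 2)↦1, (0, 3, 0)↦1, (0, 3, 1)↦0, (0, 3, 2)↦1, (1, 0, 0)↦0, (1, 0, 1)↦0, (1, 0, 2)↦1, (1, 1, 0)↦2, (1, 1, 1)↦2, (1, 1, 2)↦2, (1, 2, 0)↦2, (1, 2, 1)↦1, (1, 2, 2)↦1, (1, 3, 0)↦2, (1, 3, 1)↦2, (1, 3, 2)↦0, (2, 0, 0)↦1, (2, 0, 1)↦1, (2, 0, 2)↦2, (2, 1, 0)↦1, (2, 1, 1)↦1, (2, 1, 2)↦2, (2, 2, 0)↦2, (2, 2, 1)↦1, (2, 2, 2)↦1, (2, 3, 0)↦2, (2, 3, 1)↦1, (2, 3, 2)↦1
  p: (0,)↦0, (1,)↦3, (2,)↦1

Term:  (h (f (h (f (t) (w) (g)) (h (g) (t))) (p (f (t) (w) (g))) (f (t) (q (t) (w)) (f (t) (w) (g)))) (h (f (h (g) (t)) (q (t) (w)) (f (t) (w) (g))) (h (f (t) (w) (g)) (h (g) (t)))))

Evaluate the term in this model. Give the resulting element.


  t = 1
  w = 3
  g = 0
  (f (t) (w) (g)) = f(1, 3, 0) = 2
  g = 0
  t = 1
  (h (g) (t)) = h(0, 1) = 2
  (h (f (t) (w) (g)) (h (g) (t))) = h(2, 2) = 0
  t = 1
  w = 3
  g = 0
  (f (t) (w) (g)) = f(1, 3, 0) = 2
  (p (f (t) (w) (g))) = p(2,) = 1
  t = 1
  t = 1
  w = 3
  (q (t) (w)) = q(1, 3) = 0
  t = 1
  w = 3
  g = 0
  (f (t) (w) (g)) = f(1, 3, 0) = 2
  (f (t) (q (t) (w)) (f (t) (w) (g))) = f(1, 0, 2) = 1
  (f (h (f (t) (w) (g)) (h (g) (t))) (p (f (t) (w) (g))) (f (t) (q (t) (w)) (f (t) (w) (g)))) = f(0, 1, 1) = 2
  g = 0
  t = 1
  (h (g) (t)) = h(0, 1) = 2
  t = 1
  w = 3
  (q (t) (w)) = q(1, 3) = 0
  t = 1
  w = 3
  g = 0
  (f (t) (w) (g)) = f(1, 3, 0) = 2
  (f (h (g) (t)) (q (t) (w)) (f (t) (w) (g))) = f(2, 0, 2) = 2
  t = 1
  w = 3
  g = 0
  (f (t) (w) (g)) = f(1, 3, 0) = 2
  g = 0
  t = 1
  (h (g) (t)) = h(0, 1) = 2
  (h (f (t) (w) (g)) (h (g) (t))) = h(2, 2) = 0
  (h (f (h (g) (t)) (q (t) (w)) (f (t) (w) (g))) (h (f (t) (w) (g)) (h (g) (t)))) = h(2, 0) = 2
  (h (f (h (f (t) (w) (g)) (h (g) (t))) (p (f (t) (w) (g))) (f (t) (q (t) (w)) (f (t) (w) (g)))) (h (f (h (g) (t)) (q (t) (w)) (f (t) (w) (g))) (h (f (t) (w) (g)) (h (g) (t))))) = h(2, 2) = 0

value = 0


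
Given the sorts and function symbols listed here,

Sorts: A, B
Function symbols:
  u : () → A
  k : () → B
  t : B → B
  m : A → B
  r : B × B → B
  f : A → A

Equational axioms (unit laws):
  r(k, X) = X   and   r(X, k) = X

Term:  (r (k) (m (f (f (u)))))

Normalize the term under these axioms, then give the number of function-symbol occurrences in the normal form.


1. (r (k) (m (f (f (u)))))  →  (m (f (f (u))))
normal form: (m (f (f (u))))

size = 4


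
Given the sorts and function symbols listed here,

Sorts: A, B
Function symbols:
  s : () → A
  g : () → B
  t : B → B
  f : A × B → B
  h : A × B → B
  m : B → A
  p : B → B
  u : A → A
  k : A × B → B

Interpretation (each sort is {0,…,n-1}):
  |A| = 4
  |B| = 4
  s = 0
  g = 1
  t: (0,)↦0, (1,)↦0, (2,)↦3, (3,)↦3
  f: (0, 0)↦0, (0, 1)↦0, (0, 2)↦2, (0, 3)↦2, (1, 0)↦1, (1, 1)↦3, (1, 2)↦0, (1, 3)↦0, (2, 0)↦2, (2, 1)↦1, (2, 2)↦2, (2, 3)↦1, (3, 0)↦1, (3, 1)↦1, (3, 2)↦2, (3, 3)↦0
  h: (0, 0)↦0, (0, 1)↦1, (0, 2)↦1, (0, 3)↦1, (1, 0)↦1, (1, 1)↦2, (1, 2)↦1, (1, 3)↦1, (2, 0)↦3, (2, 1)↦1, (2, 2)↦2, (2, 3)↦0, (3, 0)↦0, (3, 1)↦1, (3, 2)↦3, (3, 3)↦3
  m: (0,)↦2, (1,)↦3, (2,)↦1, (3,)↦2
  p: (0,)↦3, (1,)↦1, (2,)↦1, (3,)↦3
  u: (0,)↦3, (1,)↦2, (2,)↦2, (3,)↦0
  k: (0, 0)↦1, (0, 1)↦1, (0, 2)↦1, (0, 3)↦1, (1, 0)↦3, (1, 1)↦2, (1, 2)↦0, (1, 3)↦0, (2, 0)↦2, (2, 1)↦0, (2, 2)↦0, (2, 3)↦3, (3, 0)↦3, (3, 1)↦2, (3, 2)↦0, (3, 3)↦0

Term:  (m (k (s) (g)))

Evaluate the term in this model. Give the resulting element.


value = 3

  s = 0
  g = 1
  (k (s) (g)) = k(0, 1) = 1
  (m (k (s) (g))) = m(1,) = 3


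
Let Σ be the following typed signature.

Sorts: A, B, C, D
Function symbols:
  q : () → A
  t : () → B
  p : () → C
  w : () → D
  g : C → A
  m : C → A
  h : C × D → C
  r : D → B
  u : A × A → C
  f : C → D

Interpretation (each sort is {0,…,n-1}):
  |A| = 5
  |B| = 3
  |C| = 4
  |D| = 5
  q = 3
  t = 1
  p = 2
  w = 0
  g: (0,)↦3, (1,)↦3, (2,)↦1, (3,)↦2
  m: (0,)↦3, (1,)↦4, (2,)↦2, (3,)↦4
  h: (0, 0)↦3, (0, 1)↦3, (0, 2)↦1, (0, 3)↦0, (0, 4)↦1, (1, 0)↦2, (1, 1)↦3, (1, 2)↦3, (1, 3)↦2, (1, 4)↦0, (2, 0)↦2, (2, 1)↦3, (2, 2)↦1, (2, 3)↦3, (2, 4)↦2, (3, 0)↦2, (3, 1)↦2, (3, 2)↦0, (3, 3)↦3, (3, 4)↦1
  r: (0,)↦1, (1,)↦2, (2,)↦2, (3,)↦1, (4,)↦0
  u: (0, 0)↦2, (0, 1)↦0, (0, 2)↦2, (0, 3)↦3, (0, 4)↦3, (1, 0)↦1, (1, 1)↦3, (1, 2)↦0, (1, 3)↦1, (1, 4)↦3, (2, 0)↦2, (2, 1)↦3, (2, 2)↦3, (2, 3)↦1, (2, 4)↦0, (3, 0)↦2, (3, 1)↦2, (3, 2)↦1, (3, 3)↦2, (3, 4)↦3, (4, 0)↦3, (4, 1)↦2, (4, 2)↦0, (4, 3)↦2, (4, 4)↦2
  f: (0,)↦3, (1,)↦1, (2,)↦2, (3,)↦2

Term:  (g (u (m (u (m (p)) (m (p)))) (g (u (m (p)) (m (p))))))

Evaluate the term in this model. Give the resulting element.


value = 3

  p = 2
  (m (p)) = m(2,) = 2
  p = 2
  (m (p)) = m(2,) = 2
  (u (m (p)) (m (p))) = u(2, 2) = 3
  (m (u (m (p)) (m (p)))) = m(3,) = 4
  p = 2
  (m (p)) = m(2,) = 2
  p = 2
  (m (p)) = m(2,) = 2
  (u (m (p)) (m (p))) = u(2, 2) = 3
  (g (u (m (p)) (m (p)))) = g(3,) = 2
  (u (m (u (m (p)) (m (p)))) (g (u (m (p)) (m (p))))) = u(4, 2) = 0
  (g (u (m (u (m (p)) (m (p)))) (g (u (m (p)) (m (p)))))) = g(0,) = 3


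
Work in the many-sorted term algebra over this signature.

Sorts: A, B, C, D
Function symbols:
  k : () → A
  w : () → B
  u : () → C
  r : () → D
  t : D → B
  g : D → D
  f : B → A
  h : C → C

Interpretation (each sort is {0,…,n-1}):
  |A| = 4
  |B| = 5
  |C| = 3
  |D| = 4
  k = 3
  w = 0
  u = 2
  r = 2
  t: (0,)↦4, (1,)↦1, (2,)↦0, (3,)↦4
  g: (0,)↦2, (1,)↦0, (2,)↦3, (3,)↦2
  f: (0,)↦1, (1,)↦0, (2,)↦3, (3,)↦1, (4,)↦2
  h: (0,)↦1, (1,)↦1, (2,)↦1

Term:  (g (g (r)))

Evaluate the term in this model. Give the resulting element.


value = 2

  r = 2
  (g (r)) = g(2,) = 3
  (g (g (r))) = g(3,) = 2


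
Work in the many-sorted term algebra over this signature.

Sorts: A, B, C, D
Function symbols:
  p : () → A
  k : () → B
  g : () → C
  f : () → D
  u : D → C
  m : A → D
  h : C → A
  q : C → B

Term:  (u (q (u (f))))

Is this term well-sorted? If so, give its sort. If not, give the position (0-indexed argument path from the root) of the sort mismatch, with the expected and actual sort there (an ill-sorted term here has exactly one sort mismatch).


ill-sorted at position [0]: expected D, got B

      (f) : D
    (u (f)) : C
  (q (u (f))) : B
(u (q (u (f)))) : ✗ arg 0 at [0] has sort B, expected D


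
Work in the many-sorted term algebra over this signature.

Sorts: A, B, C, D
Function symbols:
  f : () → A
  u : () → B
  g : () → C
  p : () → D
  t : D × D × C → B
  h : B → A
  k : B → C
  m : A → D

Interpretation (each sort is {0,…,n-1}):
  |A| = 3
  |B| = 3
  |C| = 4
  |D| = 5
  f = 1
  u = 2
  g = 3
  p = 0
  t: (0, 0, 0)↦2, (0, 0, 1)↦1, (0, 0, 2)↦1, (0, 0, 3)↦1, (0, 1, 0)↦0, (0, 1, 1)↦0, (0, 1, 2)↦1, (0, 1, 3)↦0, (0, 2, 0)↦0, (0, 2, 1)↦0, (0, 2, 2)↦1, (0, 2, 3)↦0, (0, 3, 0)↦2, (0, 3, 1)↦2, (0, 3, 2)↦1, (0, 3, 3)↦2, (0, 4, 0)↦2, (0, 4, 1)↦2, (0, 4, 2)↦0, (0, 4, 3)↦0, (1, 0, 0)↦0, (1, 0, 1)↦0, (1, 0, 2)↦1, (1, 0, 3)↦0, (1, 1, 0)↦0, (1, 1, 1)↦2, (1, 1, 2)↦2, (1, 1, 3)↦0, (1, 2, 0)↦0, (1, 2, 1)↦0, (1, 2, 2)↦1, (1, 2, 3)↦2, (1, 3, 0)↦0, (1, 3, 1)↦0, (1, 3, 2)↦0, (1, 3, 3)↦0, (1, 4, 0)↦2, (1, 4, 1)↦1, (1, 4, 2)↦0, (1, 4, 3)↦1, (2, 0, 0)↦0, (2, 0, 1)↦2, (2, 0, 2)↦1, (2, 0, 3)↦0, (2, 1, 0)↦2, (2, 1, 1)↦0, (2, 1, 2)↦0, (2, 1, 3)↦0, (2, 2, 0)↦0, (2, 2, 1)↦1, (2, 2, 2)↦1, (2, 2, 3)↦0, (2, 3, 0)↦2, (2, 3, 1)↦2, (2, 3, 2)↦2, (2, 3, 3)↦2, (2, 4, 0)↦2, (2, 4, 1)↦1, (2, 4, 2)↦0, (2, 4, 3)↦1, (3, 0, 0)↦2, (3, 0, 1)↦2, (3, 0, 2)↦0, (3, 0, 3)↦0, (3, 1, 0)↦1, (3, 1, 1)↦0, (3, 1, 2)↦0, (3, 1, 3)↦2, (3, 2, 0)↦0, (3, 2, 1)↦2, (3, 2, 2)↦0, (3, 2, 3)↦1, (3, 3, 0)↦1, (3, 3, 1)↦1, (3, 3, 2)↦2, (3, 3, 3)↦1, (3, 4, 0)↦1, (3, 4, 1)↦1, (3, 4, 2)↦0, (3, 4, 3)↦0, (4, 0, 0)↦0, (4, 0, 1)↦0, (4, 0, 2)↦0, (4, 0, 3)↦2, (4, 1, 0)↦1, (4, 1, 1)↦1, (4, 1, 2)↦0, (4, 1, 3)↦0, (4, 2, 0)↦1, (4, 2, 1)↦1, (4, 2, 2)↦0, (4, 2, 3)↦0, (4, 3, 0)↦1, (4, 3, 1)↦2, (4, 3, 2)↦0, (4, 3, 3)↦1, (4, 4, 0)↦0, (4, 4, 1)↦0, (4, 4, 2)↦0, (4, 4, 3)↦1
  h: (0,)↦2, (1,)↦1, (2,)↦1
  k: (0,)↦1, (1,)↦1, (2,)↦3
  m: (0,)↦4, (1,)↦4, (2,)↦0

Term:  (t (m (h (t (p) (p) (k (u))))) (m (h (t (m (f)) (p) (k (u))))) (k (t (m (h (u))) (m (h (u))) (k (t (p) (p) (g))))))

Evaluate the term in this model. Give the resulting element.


value = 0

  p = 0
  p = 0
  u = 2
  (k (u)) = k(2,) = 3
  (t (p) (p) (k (u))) = t(0, 0, 3) = 1
  (h (t (p) (p) (k (u)))) = h(1,) = 1
  (m (h (t (p) (p) (k (u))))) = m(1,) = 4
  f = 1
  (m (f)) = m(1,) = 4
  p = 0
  u = 2
  (k (u)) = k(2,) = 3
  (t (m (f)) (p) (k (u))) = t(4, 0, 3) = 2
  (h (t (m (f)) (p) (k (u)))) = h(2,) = 1
  (m (h (t (m (f)) (p) (k (u))))) = m(1,) = 4
  u = 2
  (h (u)) = h(2,) = 1
  (m (h (u))) = m(1,) = 4
  u = 2
  (h (u)) = h(2,) = 1
  (m (h (u))) = m(1,) = 4
  p = 0
  p = 0
  g = 3
  (t (p) (p) (g)) = t(0, 0, 3) = 1
  (k (t (p) (p) (g))) = k(1,) = 1
  (t (m (h (u))) (m (h (u))) (k (t (p) (p) (g)))) = t(4, 4, 1) = 0
  (k (t (m (h (u))) (m (h (u))) (k (t (p) (p) (g))))) = k(0,) = 1
  (t (m (h (t (p) (p) (k (u))))) (m (h (t (m (f)) (p) (k (u))))) (k (t (m (h (u))) (m (h (u))) (k (t (p) (p) (g)))))) = t(4, 4, 1) = 0


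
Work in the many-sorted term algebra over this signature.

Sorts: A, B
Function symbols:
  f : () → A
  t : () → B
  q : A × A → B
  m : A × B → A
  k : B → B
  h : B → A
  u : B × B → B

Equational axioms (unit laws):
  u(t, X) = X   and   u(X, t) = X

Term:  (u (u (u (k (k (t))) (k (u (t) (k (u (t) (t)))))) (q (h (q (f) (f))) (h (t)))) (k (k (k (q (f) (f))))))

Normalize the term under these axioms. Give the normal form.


1. (u (u (u (k (k (t))) (k (u (t) (k (u (t) (t)))))) (q (h (q (f) (f))) (h (t)))) (k (k (k (q (f) (f))))))  →  (u (u (u (k (k (t))) (k (k (u (t) (t))))) (q (h (q (f) (f))) (h (t)))) (k (k (k (q (f) (f))))))
2. (u (u (u (k (k (t))) (k (k (u (t) (t))))) (q (h (q (f) (f))) (h (t)))) (k (k (k (q (f) (f))))))  →  (u (u (u (k (k (t))) (k (k (t)))) (q (h (q (f) (f))) (h (t)))) (k (k (k (q (f) (f))))))

normal form = (u (u (u (k (k (t))) (k (k (t)))) (q (h (q (f) (f))) (h (t)))) (k (k (k (q (f) (f))))))


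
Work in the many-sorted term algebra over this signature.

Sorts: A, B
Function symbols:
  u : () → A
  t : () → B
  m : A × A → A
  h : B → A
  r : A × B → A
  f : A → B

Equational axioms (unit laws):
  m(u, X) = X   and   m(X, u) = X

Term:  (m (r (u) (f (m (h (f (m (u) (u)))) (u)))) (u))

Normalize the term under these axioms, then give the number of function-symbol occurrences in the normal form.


1. (m (r (u) (f (m (h (f (m (u) (u)))) (u)))) (u))  →  (r (u) (f (m (h (f (m (u) (u)))) (u))))
2. (r (u) (f (m (h (f (m (u) (u)))) (u))))  →  (r (u) (f (h (f (m (u) (u))))))
3. (r (u) (f (h (f (m (u) (u))))))  →  (r (u) (f (h (f (u)))))
normal form: (r (u) (f (h (f (u)))))

size = 6


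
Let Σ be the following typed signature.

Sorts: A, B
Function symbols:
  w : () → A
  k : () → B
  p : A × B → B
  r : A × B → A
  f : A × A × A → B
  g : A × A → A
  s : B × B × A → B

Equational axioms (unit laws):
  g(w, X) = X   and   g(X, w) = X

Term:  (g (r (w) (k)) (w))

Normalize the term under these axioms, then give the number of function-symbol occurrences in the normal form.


1. (g (r (w) (k)) (w))  →  (r (w) (k))
normal form: (r (w) (k))

size = 3


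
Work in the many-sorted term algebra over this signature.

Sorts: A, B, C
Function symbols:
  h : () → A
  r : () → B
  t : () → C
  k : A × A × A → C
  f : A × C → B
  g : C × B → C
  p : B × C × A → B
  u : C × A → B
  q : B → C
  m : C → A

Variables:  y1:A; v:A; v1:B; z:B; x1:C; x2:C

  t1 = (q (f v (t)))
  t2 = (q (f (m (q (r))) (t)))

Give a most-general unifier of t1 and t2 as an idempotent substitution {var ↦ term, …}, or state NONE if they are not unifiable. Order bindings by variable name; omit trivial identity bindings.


{v ↦ (m (q (r)))}


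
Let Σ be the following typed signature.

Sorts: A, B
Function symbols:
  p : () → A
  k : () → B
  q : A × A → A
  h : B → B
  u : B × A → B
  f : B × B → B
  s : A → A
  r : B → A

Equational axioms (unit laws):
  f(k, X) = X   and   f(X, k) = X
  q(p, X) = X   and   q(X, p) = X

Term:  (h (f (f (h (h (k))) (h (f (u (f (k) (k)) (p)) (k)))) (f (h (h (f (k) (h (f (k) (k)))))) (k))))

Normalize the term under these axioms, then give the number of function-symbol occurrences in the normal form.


1. (h (f (f (h (h (k))) (h (f (u (f (k) (k)) (p)) (k)))) (f (h (h (f (k) (h (f (k) (k)))))) (k))))  →  (h (f (f (h (h (k))) (h (u (f (k) (k)) (p)))) (f (h (h (f (k) (h (f (k) (k)))))) (k))))
2. (h (f (f (h (h (k))) (h (u (f (k) (k)) (p)))) (f (h (h (f (k) (h (f (k) (k)))))) (k))))  →  (h (f (f (h (h (k))) (h (u (k) (p)))) (f (h (h (f (k) (h (f (k) (k)))))) (k))))
3. (h (f (f (h (h (k))) (h (u (k) (p)))) (f (h (h (f (k) (h (f (k) (k)))))) (k))))  →  (h (f (f (h (h (k))) (h (u (k) (p)))) (h (h (f (k) (h (f (k) (k))))))))
4. (h (f (f (h (h (k))) (h (u (k) (p)))) (h (h (f (k) (h (f (k) (k))))))))  →  (h (f (f (h (h (k))) (h (u (k) (p)))) (h (h (h (f (k) (k)))))))
5. (h (f (f (h (h (k))) (h (u (k) (p)))) (h (h (h (f (k) (k)))))))  →  (h (f (f (h (h (k))) (h (u (k) (p)))) (h (h (h (k))))))
normal form: (h (f (f (h (h (k))) (h (u (k) (p)))) (h (h (h (k))))))

size = 14
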